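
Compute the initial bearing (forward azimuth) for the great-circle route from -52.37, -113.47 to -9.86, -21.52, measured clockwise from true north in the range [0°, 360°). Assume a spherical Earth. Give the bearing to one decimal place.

97.6°

Δλ = -21.52 − -113.47 = 91.95°.
θ = atan2( sin Δλ · cos φ₂ , cos φ₁ · sin φ₂ − sin φ₁ · cos φ₂ · cos Δλ )
  = atan2(0.98466, -0.13110) = 97.584° → normalised to [0°, 360°): 97.584°.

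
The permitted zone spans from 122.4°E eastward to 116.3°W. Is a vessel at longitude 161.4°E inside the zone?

Yes

Band width going east from +122.4° to -116.3°: ((-116.3 − 122.4) mod 360) = 121.3°.
Offset of +161.4° east of the west edge: ((161.4 − 122.4) mod 360) = 39.0°.
39.0° ≤ 121.3° ⇒ inside.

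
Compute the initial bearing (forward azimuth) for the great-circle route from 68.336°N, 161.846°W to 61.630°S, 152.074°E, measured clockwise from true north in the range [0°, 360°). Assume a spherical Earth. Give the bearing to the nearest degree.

208°

Δλ = 152.074 − -161.846 = 313.920°; wrapped into (−180°, 180°]: -46.080°.
θ = atan2( sin Δλ · cos φ₂ , cos φ₁ · sin φ₂ − sin φ₁ · cos φ₂ · cos Δλ )
  = atan2(-0.34226, -0.63114) = -151.529° → normalised to [0°, 360°): 208.471°.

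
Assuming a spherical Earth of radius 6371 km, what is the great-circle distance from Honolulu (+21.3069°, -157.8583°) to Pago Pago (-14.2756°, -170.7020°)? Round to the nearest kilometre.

4198 km

Δλ = -170.7020 − -157.8583 = -12.8437°.
Δφ = -14.2756 − 21.3069 = -35.5825°.
a = sin²(Δφ/2) + cos φ₁ · cos φ₂ · sin²(Δλ/2) = 0.104656.
c = 2·atan2(√a, √(1−a)) = 0.65886 rad → d = 6371·c ≈ 4197.62 km.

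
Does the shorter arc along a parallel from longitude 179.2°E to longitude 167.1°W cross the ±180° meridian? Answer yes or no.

Naïve |-167.1 − 179.2| = 346.3° > 180°, so the shorter arc goes the other way round — across 180°.
Signed shortest Δλ = ((-167.1 − 179.2 + 180) mod 360) − 180 = 13.7°.
Going east by 13.7° from +179.2° passes through 180° before reaching -167.1°.

Yes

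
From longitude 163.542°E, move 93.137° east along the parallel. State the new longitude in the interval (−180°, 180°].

Start at +163.542°; shift +93.137° → +256.679°.
+256.679° lies outside (−180°, 180°]; subtract 360° → -103.321°.

103.321°W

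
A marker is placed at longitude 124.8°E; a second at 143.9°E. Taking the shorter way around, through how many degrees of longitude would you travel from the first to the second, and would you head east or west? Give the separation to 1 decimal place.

Raw difference: 143.9 − 124.8 = 19.1°.
Normalise into (−180°, 180°]: 19.1° stays 19.1°.
Positive ⇒ the second point lies to the east; separation 19.1°.

19.1° east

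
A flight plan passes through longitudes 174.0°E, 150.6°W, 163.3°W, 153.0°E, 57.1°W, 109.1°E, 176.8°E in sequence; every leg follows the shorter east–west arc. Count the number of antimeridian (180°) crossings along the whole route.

3

Leg 1: +174.0° → -150.6°, shortest Δλ = 35.4° (east) — crosses 180°.
Leg 2: -150.6° → -163.3°, shortest Δλ = -12.7° (west) — does not cross 180°.
Leg 3: -163.3° → +153.0°, shortest Δλ = -43.7° (west) — crosses 180°.
Leg 4: +153.0° → -57.1°, shortest Δλ = 149.9° (east) — crosses 180°.
Leg 5: -57.1° → +109.1°, shortest Δλ = 166.2° (east) — does not cross 180°.
Leg 6: +109.1° → +176.8°, shortest Δλ = 67.7° (east) — does not cross 180°.
Total crossings: 3.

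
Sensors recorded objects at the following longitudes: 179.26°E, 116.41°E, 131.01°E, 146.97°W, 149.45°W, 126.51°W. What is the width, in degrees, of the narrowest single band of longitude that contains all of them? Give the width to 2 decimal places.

Sort the longitudes: -149.45°, -146.97°, -126.51°, +116.41°, +131.01°, +179.26°.
Eastward gaps between consecutive values (wrapping around): 2.48°, 20.46°, 242.92°, 14.60°, 48.25°, 31.29°.
Largest gap = 242.92° ⇒ minimal covering band is its complement: 360° − 242.92° = 117.08°.
Band runs from +116.41° eastward to -126.51°, crossing the antimeridian.

117.08°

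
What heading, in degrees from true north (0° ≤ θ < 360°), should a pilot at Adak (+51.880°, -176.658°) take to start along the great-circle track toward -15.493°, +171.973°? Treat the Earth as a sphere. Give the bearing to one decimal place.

191.8°

Δλ = 171.973 − -176.658 = 348.631°; wrapped into (−180°, 180°]: -11.369°.
θ = atan2( sin Δλ · cos φ₂ , cos φ₁ · sin φ₂ − sin φ₁ · cos φ₂ · cos Δλ )
  = atan2(-0.18996, -0.90815) = -168.185° → normalised to [0°, 360°): 191.815°.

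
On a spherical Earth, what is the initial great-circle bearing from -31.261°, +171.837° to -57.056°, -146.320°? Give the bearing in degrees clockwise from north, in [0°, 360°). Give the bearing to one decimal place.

Δλ = -146.320 − 171.837 = -318.157°; wrapped into (−180°, 180°]: 41.843°.
θ = atan2( sin Δλ · cos φ₂ , cos φ₁ · sin φ₂ − sin φ₁ · cos φ₂ · cos Δλ )
  = atan2(0.36278, -0.50712) = 144.421° → normalised to [0°, 360°): 144.421°.

144.4°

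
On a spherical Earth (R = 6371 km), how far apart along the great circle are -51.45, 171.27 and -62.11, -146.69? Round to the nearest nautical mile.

1489 nmi

Δλ = -146.69 − 171.27 = -317.96°; wrapped into (−180°, 180°]: 42.04°.
Δφ = -62.11 − -51.45 = -10.66°.
a = sin²(Δφ/2) + cos φ₁ · cos φ₂ · sin²(Δλ/2) = 0.046136.
c = 2·atan2(√a, √(1−a)) = 0.43296 rad → d = 6371·c ≈ 2758.38 km ≈ 1489.41 nmi.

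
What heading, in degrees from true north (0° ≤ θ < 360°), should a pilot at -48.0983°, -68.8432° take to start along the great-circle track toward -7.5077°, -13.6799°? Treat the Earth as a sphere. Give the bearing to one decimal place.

Δλ = -13.6799 − -68.8432 = 55.1633°.
θ = atan2( sin Δλ · cos φ₂ , cos φ₁ · sin φ₂ − sin φ₁ · cos φ₂ · cos Δλ )
  = atan2(0.81375, 0.33426) = 67.669° → normalised to [0°, 360°): 67.669°.

67.7°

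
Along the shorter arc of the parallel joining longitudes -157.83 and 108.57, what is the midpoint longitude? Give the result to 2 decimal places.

Signed shortest Δλ from -157.83° to +108.57° is -93.60°.
Midpoint longitude = -157.83° + (-93.60°)/2 = -157.83° − 46.80° = -204.63°.
Normalise into (−180°, 180°]: +155.37°.
(The naïve average (-157.83 + +108.57)/2 = -24.63° is on the wrong side of the globe.)

+155.37°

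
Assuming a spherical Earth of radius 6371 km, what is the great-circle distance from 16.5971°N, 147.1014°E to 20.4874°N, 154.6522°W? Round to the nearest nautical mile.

Δλ = -154.6522 − 147.1014 = -301.7536°; wrapped into (−180°, 180°]: 58.2464°.
Δφ = 20.4874 − 16.5971 = 3.8903°.
a = sin²(Δφ/2) + cos φ₁ · cos φ₂ · sin²(Δλ/2) = 0.213792.
c = 2·atan2(√a, √(1−a)) = 0.96135 rad → d = 6371·c ≈ 6124.74 km ≈ 3307.10 nmi.

3307 nmi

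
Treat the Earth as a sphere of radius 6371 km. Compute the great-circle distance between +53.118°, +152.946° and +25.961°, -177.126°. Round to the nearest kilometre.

3907 km

Δλ = -177.126 − 152.946 = -330.072°; wrapped into (−180°, 180°]: 29.928°.
Δφ = 25.961 − 53.118 = -27.157°.
a = sin²(Δφ/2) + cos φ₁ · cos φ₂ · sin²(Δλ/2) = 0.091098.
c = 2·atan2(√a, √(1−a)) = 0.61321 rad → d = 6371·c ≈ 3906.77 km.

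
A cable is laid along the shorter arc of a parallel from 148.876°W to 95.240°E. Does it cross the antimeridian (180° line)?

Naïve |95.240 − -148.876| = 244.116° > 180°, so the shorter arc goes the other way round — across 180°.
Signed shortest Δλ = ((95.240 − -148.876 + 180) mod 360) − 180 = -115.884°.
Going west by 115.884° from -148.876° passes through 180° before reaching +95.240°.

Yes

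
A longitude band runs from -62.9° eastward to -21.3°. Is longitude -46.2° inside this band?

Band width going east from -62.9° to -21.3°: ((-21.3 − -62.9) mod 360) = 41.6°.
Offset of -46.2° east of the west edge: ((-46.2 − -62.9) mod 360) = 16.7°.
16.7° ≤ 41.6° ⇒ inside.

Yes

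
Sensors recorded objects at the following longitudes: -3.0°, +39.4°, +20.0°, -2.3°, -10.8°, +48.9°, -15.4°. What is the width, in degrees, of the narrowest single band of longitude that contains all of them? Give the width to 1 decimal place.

Sort the longitudes: -15.4°, -10.8°, -3.0°, -2.3°, +20.0°, +39.4°, +48.9°.
Eastward gaps between consecutive values (wrapping around): 4.6°, 7.8°, 0.7°, 22.3°, 19.4°, 9.5°, 295.7°.
Largest gap = 295.7° ⇒ minimal covering band is its complement: 360° − 295.7° = 64.3°.
Band runs from -15.4° eastward to +48.9°.

64.3°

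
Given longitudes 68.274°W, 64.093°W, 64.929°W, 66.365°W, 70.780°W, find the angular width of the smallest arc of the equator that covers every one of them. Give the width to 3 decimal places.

6.687°

Sort the longitudes: -70.780°, -68.274°, -66.365°, -64.929°, -64.093°.
Eastward gaps between consecutive values (wrapping around): 2.506°, 1.909°, 1.436°, 0.836°, 353.313°.
Largest gap = 353.313° ⇒ minimal covering band is its complement: 360° − 353.313° = 6.687°.
Band runs from -70.780° eastward to -64.093°.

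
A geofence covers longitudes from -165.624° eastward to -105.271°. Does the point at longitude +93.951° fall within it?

Band width going east from -165.624° to -105.271°: ((-105.271 − -165.624) mod 360) = 60.353°.
Offset of +93.951° east of the west edge: ((93.951 − -165.624) mod 360) = 259.575°.
259.575° > 60.353° ⇒ outside.

No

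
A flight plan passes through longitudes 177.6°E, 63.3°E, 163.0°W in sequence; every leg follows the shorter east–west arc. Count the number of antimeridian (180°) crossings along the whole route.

Leg 1: +177.6° → +63.3°, shortest Δλ = -114.3° (west) — does not cross 180°.
Leg 2: +63.3° → -163.0°, shortest Δλ = 133.7° (east) — crosses 180°.
Total crossings: 1.

1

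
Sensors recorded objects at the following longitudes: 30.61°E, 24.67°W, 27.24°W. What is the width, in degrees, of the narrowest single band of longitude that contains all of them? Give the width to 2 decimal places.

57.85°

Sort the longitudes: -27.24°, -24.67°, +30.61°.
Eastward gaps between consecutive values (wrapping around): 2.57°, 55.28°, 302.15°.
Largest gap = 302.15° ⇒ minimal covering band is its complement: 360° − 302.15° = 57.85°.
Band runs from -27.24° eastward to +30.61°.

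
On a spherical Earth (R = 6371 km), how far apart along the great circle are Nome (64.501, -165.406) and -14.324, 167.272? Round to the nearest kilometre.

9066 km

Δλ = 167.272 − -165.406 = 332.678°; wrapped into (−180°, 180°]: -27.322°.
Δφ = -14.324 − 64.501 = -78.825°.
a = sin²(Δφ/2) + cos φ₁ · cos φ₂ · sin²(Δλ/2) = 0.426363.
c = 2·atan2(√a, √(1−a)) = 1.42298 rad → d = 6371·c ≈ 9065.84 km.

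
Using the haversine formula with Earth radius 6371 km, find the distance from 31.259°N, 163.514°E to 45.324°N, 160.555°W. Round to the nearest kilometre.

3466 km

Δλ = -160.555 − 163.514 = -324.069°; wrapped into (−180°, 180°]: 35.931°.
Δφ = 45.324 − 31.259 = 14.065°.
a = sin²(Δφ/2) + cos φ₁ · cos φ₂ · sin²(Δλ/2) = 0.072170.
c = 2·atan2(√a, √(1−a)) = 0.54397 rad → d = 6371·c ≈ 3465.65 km.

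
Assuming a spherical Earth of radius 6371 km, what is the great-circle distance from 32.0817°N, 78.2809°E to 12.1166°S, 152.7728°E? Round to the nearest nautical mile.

5024 nmi

Δλ = 152.7728 − 78.2809 = 74.4919°.
Δφ = -12.1166 − 32.0817 = -44.1983°.
a = sin²(Δφ/2) + cos φ₁ · cos φ₂ · sin²(Δλ/2) = 0.444994.
c = 2·atan2(√a, √(1−a)) = 1.46056 rad → d = 6371·c ≈ 9305.23 km ≈ 5024.42 nmi.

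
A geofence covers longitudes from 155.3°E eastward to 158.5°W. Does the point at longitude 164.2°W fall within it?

Yes

Band width going east from +155.3° to -158.5°: ((-158.5 − 155.3) mod 360) = 46.2°.
Offset of -164.2° east of the west edge: ((-164.2 − 155.3) mod 360) = 40.5°.
40.5° ≤ 46.2° ⇒ inside.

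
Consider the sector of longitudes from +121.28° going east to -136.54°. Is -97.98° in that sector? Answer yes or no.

Band width going east from +121.28° to -136.54°: ((-136.54 − 121.28) mod 360) = 102.18°.
Offset of -97.98° east of the west edge: ((-97.98 − 121.28) mod 360) = 140.74°.
140.74° > 102.18° ⇒ outside.

No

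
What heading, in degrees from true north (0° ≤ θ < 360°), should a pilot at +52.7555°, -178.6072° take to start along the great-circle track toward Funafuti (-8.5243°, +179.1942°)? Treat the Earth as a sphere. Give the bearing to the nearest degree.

182°

Δλ = 179.1942 − -178.6072 = 357.8014°; wrapped into (−180°, 180°]: -2.1986°.
θ = atan2( sin Δλ · cos φ₂ , cos φ₁ · sin φ₂ − sin φ₁ · cos φ₂ · cos Δλ )
  = atan2(-0.03794, -0.87640) = -177.521° → normalised to [0°, 360°): 182.479°.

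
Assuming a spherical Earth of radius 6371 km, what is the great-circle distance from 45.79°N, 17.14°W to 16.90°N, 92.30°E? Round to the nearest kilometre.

Δλ = 92.30 − -17.14 = 109.44°.
Δφ = 16.90 − 45.79 = -28.89°.
a = sin²(Δφ/2) + cos φ₁ · cos φ₂ · sin²(Δλ/2) = 0.506839.
c = 2·atan2(√a, √(1−a)) = 1.58447 rad → d = 6371·c ≈ 10094.68 km.

10095 km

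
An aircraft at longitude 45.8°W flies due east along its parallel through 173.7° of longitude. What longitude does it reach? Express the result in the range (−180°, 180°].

127.9°E

Start at -45.8°; shift +173.7° → +127.9°.
+127.9° already lies in (−180°, 180°].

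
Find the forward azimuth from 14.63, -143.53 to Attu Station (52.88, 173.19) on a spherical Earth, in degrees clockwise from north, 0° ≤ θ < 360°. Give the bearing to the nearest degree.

328°

Δλ = 173.19 − -143.53 = 316.72°; wrapped into (−180°, 180°]: -43.28°.
θ = atan2( sin Δλ · cos φ₂ , cos φ₁ · sin φ₂ − sin φ₁ · cos φ₂ · cos Δλ )
  = atan2(-0.41373, 0.66055) = -32.060° → normalised to [0°, 360°): 327.940°.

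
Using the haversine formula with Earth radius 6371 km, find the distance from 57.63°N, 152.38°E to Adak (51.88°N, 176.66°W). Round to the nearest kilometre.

2066 km

Δλ = -176.66 − 152.38 = -329.04°; wrapped into (−180°, 180°]: 30.96°.
Δφ = 51.88 − 57.63 = -5.75°.
a = sin²(Δφ/2) + cos φ₁ · cos φ₂ · sin²(Δλ/2) = 0.026059.
c = 2·atan2(√a, √(1−a)) = 0.32428 rad → d = 6371·c ≈ 2065.97 km.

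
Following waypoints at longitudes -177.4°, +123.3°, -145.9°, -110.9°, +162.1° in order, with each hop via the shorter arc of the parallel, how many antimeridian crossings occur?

3

Leg 1: -177.4° → +123.3°, shortest Δλ = -59.3° (west) — crosses 180°.
Leg 2: +123.3° → -145.9°, shortest Δλ = 90.8° (east) — crosses 180°.
Leg 3: -145.9° → -110.9°, shortest Δλ = 35.0° (east) — does not cross 180°.
Leg 4: -110.9° → +162.1°, shortest Δλ = -87.0° (west) — crosses 180°.
Total crossings: 3.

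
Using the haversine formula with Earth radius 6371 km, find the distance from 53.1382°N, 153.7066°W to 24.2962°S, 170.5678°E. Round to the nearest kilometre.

Δλ = 170.5678 − -153.7066 = 324.2744°; wrapped into (−180°, 180°]: -35.7256°.
Δφ = -24.2962 − 53.1382 = -77.4344°.
a = sin²(Δφ/2) + cos φ₁ · cos φ₂ · sin²(Δλ/2) = 0.442665.
c = 2·atan2(√a, √(1−a)) = 1.45587 rad → d = 6371·c ≈ 9275.37 km.

9275 km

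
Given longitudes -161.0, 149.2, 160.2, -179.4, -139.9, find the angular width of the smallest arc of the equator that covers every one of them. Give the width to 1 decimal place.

70.9°

Sort the longitudes: -179.4°, -161.0°, -139.9°, +149.2°, +160.2°.
Eastward gaps between consecutive values (wrapping around): 18.4°, 21.1°, 289.1°, 11.0°, 20.4°.
Largest gap = 289.1° ⇒ minimal covering band is its complement: 360° − 289.1° = 70.9°.
Band runs from +149.2° eastward to -139.9°, crossing the antimeridian.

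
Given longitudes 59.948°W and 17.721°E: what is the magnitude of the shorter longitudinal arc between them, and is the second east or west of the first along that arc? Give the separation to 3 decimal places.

77.669° east

Raw difference: 17.721 − -59.948 = 77.669°.
Normalise into (−180°, 180°]: 77.669° stays 77.669°.
Positive ⇒ the second point lies to the east; separation 77.669°.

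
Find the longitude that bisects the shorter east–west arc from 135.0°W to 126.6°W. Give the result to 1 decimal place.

130.8°W

Signed shortest Δλ from -135.0° to -126.6° is +8.4°.
Midpoint longitude = -135.0° + (+8.4°)/2 = -135.0° + 4.2° = -130.8°.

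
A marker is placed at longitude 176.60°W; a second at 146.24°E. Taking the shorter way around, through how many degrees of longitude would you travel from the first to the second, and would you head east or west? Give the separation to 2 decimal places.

Raw difference: 146.24 − -176.60 = 322.84°.
Normalise into (−180°, 180°]: 322.84° − 360° = -37.16°.
Negative ⇒ the second point lies to the west; separation 37.16°.

37.16° west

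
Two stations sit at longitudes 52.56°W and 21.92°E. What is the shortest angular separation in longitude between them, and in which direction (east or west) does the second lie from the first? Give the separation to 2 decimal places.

Raw difference: 21.92 − -52.56 = 74.48°.
Normalise into (−180°, 180°]: 74.48° stays 74.48°.
Positive ⇒ the second point lies to the east; separation 74.48°.

74.48° east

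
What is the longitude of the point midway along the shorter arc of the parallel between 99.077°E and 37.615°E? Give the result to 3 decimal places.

Signed shortest Δλ from +99.077° to +37.615° is -61.462°.
Midpoint longitude = +99.077° + (-61.462°)/2 = +99.077° − 30.731° = +68.346°.

68.346°E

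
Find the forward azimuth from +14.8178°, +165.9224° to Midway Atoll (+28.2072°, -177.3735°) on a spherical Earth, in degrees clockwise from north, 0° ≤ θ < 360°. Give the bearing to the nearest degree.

Δλ = -177.3735 − 165.9224 = -343.2959°; wrapped into (−180°, 180°]: 16.7041°.
θ = atan2( sin Δλ · cos φ₂ , cos φ₁ · sin φ₂ − sin φ₁ · cos φ₂ · cos Δλ )
  = atan2(0.25330, 0.24108) = 46.416° → normalised to [0°, 360°): 46.416°.

46°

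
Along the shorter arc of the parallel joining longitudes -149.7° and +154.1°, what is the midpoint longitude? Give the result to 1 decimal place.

Signed shortest Δλ from -149.7° to +154.1° is -56.2°.
Midpoint longitude = -149.7° + (-56.2°)/2 = -149.7° − 28.1° = -177.8°.
(The naïve average (-149.7 + +154.1)/2 = 2.2° is on the wrong side of the globe.)

-177.8°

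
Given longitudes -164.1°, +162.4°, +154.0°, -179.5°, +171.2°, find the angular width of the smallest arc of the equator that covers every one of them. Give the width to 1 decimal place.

Sort the longitudes: -179.5°, -164.1°, +154.0°, +162.4°, +171.2°.
Eastward gaps between consecutive values (wrapping around): 15.4°, 318.1°, 8.4°, 8.8°, 9.3°.
Largest gap = 318.1° ⇒ minimal covering band is its complement: 360° − 318.1° = 41.9°.
Band runs from +154.0° eastward to -164.1°, crossing the antimeridian.

41.9°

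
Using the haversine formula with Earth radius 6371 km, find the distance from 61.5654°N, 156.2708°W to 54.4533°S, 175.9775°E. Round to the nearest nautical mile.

Δλ = 175.9775 − -156.2708 = 332.2483°; wrapped into (−180°, 180°]: -27.7517°.
Δφ = -54.4533 − 61.5654 = -116.0187°.
a = sin²(Δφ/2) + cos φ₁ · cos φ₂ · sin²(Δλ/2) = 0.735253.
c = 2·atan2(√a, √(1−a)) = 2.06066 rad → d = 6371·c ≈ 13128.47 km ≈ 7088.81 nmi.

7089 nmi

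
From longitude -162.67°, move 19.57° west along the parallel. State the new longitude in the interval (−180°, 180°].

Start at -162.67°; shift −19.57° → -182.24°.
-182.24° lies outside (−180°, 180°]; add 360° → +177.76°.

+177.76°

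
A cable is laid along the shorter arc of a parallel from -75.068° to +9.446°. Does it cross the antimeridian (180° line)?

No

Signed shortest Δλ = ((9.446 − -75.068 + 180) mod 360) − 180 = 84.514°.
Going east by 84.514° from -75.068° reaches +9.446° without touching 180°.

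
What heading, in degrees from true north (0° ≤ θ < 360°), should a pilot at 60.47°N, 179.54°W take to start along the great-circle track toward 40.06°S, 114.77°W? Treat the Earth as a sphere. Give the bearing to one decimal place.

Δλ = -114.77 − -179.54 = 64.77°.
θ = atan2( sin Δλ · cos φ₂ , cos φ₁ · sin φ₂ − sin φ₁ · cos φ₂ · cos Δλ )
  = atan2(0.69236, -0.60107) = 130.963° → normalised to [0°, 360°): 130.963°.

131.0°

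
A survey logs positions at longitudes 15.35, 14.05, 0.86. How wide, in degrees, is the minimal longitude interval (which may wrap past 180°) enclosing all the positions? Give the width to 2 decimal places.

14.49°

Sort the longitudes: +0.86°, +14.05°, +15.35°.
Eastward gaps between consecutive values (wrapping around): 13.19°, 1.30°, 345.51°.
Largest gap = 345.51° ⇒ minimal covering band is its complement: 360° − 345.51° = 14.49°.
Band runs from +0.86° eastward to +15.35°.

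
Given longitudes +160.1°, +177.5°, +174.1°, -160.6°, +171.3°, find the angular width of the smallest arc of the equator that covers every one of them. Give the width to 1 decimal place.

39.3°

Sort the longitudes: -160.6°, +160.1°, +171.3°, +174.1°, +177.5°.
Eastward gaps between consecutive values (wrapping around): 320.7°, 11.2°, 2.8°, 3.4°, 21.9°.
Largest gap = 320.7° ⇒ minimal covering band is its complement: 360° − 320.7° = 39.3°.
Band runs from +160.1° eastward to -160.6°, crossing the antimeridian.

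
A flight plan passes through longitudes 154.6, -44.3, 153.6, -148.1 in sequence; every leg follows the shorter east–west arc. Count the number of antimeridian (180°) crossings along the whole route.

Leg 1: +154.6° → -44.3°, shortest Δλ = 161.1° (east) — crosses 180°.
Leg 2: -44.3° → +153.6°, shortest Δλ = -162.1° (west) — crosses 180°.
Leg 3: +153.6° → -148.1°, shortest Δλ = 58.3° (east) — crosses 180°.
Total crossings: 3.

3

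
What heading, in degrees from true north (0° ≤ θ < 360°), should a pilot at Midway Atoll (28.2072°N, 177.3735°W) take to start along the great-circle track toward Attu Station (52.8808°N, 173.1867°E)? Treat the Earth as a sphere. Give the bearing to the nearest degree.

347°

Δλ = 173.1867 − -177.3735 = 350.5602°; wrapped into (−180°, 180°]: -9.4398°.
θ = atan2( sin Δλ · cos φ₂ , cos φ₁ · sin φ₂ − sin φ₁ · cos φ₂ · cos Δλ )
  = atan2(-0.09898, 0.42131) = -13.221° → normalised to [0°, 360°): 346.779°.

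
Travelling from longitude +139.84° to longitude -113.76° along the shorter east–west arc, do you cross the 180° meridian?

Yes

Naïve |-113.76 − 139.84| = 253.6° > 180°, so the shorter arc goes the other way round — across 180°.
Signed shortest Δλ = ((-113.76 − 139.84 + 180) mod 360) − 180 = 106.4°.
Going east by 106.4° from +139.84° passes through 180° before reaching -113.76°.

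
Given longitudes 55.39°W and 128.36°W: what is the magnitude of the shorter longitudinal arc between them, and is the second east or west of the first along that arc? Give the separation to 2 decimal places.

72.97° west

Raw difference: -128.36 − -55.39 = -72.97°.
Normalise into (−180°, 180°]: -72.97° stays -72.97°.
Negative ⇒ the second point lies to the west; separation 72.97°.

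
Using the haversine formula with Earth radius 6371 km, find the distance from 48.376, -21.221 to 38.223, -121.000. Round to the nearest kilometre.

Δλ = -121.000 − -21.221 = -99.779°.
Δφ = 38.223 − 48.376 = -10.153°.
a = sin²(Δφ/2) + cos φ₁ · cos φ₂ · sin²(Δλ/2) = 0.313062.
c = 2·atan2(√a, √(1−a)) = 1.18761 rad → d = 6371·c ≈ 7566.27 km.

7566 km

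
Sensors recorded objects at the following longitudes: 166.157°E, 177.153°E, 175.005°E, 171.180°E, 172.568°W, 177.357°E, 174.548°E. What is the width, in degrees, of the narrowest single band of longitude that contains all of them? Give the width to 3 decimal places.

Sort the longitudes: -172.568°, +166.157°, +171.180°, +174.548°, +175.005°, +177.153°, +177.357°.
Eastward gaps between consecutive values (wrapping around): 338.725°, 5.023°, 3.368°, 0.457°, 2.148°, 0.204°, 10.075°.
Largest gap = 338.725° ⇒ minimal covering band is its complement: 360° − 338.725° = 21.275°.
Band runs from +166.157° eastward to -172.568°, crossing the antimeridian.

21.275°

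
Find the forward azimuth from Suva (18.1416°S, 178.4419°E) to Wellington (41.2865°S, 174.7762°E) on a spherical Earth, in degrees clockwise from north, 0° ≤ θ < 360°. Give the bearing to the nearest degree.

187°

Δλ = 174.7762 − 178.4419 = -3.6657°.
θ = atan2( sin Δλ · cos φ₂ , cos φ₁ · sin φ₂ − sin φ₁ · cos φ₂ · cos Δλ )
  = atan2(-0.04804, -0.39354) = -173.040° → normalised to [0°, 360°): 186.960°.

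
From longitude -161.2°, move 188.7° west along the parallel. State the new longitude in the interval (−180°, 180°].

+10.1°

Start at -161.2°; shift −188.7° → -349.9°.
-349.9° lies outside (−180°, 180°]; add 360° → +10.1°.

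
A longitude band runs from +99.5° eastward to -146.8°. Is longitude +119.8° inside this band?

Band width going east from +99.5° to -146.8°: ((-146.8 − 99.5) mod 360) = 113.7°.
Offset of +119.8° east of the west edge: ((119.8 − 99.5) mod 360) = 20.3°.
20.3° ≤ 113.7° ⇒ inside.

Yes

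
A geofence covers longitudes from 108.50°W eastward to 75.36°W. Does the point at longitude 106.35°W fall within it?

Band width going east from -108.50° to -75.36°: ((-75.36 − -108.50) mod 360) = 33.14°.
Offset of -106.35° east of the west edge: ((-106.35 − -108.50) mod 360) = 2.15°.
2.15° ≤ 33.14° ⇒ inside.

Yes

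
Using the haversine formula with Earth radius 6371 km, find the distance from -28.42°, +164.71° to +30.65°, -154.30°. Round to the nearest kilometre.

Δλ = -154.30 − 164.71 = -319.01°; wrapped into (−180°, 180°]: 40.99°.
Δφ = 30.65 − -28.42 = 59.07°.
a = sin²(Δφ/2) + cos φ₁ · cos φ₂ · sin²(Δλ/2) = 0.335757.
c = 2·atan2(√a, √(1−a)) = 1.23610 rad → d = 6371·c ≈ 7875.17 km.

7875 km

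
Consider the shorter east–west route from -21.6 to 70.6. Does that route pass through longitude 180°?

No

Signed shortest Δλ = ((70.6 − -21.6 + 180) mod 360) − 180 = 92.2°.
Going east by 92.2° from -21.6° reaches +70.6° without touching 180°.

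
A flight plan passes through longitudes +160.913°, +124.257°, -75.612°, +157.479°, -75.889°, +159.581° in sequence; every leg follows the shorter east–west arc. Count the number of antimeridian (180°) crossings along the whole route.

4

Leg 1: +160.913° → +124.257°, shortest Δλ = -36.656° (west) — does not cross 180°.
Leg 2: +124.257° → -75.612°, shortest Δλ = 160.131° (east) — crosses 180°.
Leg 3: -75.612° → +157.479°, shortest Δλ = -126.909° (west) — crosses 180°.
Leg 4: +157.479° → -75.889°, shortest Δλ = 126.632° (east) — crosses 180°.
Leg 5: -75.889° → +159.581°, shortest Δλ = -124.53° (west) — crosses 180°.
Total crossings: 4.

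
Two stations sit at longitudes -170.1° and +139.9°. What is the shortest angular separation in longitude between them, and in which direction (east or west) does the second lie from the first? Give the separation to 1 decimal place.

Raw difference: 139.9 − -170.1 = 310.0°.
Normalise into (−180°, 180°]: 310.0° − 360° = -50.0°.
Negative ⇒ the second point lies to the west; separation 50.0°.

50.0° west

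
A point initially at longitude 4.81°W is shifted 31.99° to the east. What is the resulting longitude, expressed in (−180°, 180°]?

27.18°E

Start at -4.81°; shift +31.99° → +27.18°.
+27.18° already lies in (−180°, 180°].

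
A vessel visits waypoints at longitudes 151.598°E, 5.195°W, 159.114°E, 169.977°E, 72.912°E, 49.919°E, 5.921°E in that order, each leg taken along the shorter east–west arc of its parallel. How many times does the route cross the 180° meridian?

Leg 1: +151.598° → -5.195°, shortest Δλ = -156.793° (west) — does not cross 180°.
Leg 2: -5.195° → +159.114°, shortest Δλ = 164.309° (east) — does not cross 180°.
Leg 3: +159.114° → +169.977°, shortest Δλ = 10.863° (east) — does not cross 180°.
Leg 4: +169.977° → +72.912°, shortest Δλ = -97.065° (west) — does not cross 180°.
Leg 5: +72.912° → +49.919°, shortest Δλ = -22.993° (west) — does not cross 180°.
Leg 6: +49.919° → +5.921°, shortest Δλ = -43.998° (west) — does not cross 180°.
Total crossings: 0.

0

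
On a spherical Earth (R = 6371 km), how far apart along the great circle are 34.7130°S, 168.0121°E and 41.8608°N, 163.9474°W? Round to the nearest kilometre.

8982 km

Δλ = -163.9474 − 168.0121 = -331.9595°; wrapped into (−180°, 180°]: 28.0405°.
Δφ = 41.8608 − -34.7130 = 76.5738°.
a = sin²(Δφ/2) + cos φ₁ · cos φ₂ · sin²(Δλ/2) = 0.419836.
c = 2·atan2(√a, √(1−a)) = 1.40977 rad → d = 6371·c ≈ 8981.66 km.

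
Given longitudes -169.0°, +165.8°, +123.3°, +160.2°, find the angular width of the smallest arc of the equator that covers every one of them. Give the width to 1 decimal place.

67.7°

Sort the longitudes: -169.0°, +123.3°, +160.2°, +165.8°.
Eastward gaps between consecutive values (wrapping around): 292.3°, 36.9°, 5.6°, 25.2°.
Largest gap = 292.3° ⇒ minimal covering band is its complement: 360° − 292.3° = 67.7°.
Band runs from +123.3° eastward to -169.0°, crossing the antimeridian.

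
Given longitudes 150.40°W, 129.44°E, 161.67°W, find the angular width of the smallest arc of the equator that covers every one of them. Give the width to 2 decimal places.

80.16°

Sort the longitudes: -161.67°, -150.40°, +129.44°.
Eastward gaps between consecutive values (wrapping around): 11.27°, 279.84°, 68.89°.
Largest gap = 279.84° ⇒ minimal covering band is its complement: 360° − 279.84° = 80.16°.
Band runs from +129.44° eastward to -150.40°, crossing the antimeridian.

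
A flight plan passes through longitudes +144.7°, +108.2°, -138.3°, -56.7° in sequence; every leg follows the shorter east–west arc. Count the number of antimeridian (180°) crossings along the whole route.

1

Leg 1: +144.7° → +108.2°, shortest Δλ = -36.5° (west) — does not cross 180°.
Leg 2: +108.2° → -138.3°, shortest Δλ = 113.5° (east) — crosses 180°.
Leg 3: -138.3° → -56.7°, shortest Δλ = 81.6° (east) — does not cross 180°.
Total crossings: 1.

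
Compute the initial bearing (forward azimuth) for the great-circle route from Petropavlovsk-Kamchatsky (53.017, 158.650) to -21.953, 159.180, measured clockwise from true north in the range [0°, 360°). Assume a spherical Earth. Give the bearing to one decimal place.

Δλ = 159.180 − 158.650 = 0.530°.
θ = atan2( sin Δλ · cos φ₂ , cos φ₁ · sin φ₂ − sin φ₁ · cos φ₂ · cos Δλ )
  = atan2(0.00858, -0.96576) = 179.491° → normalised to [0°, 360°): 179.491°.

179.5°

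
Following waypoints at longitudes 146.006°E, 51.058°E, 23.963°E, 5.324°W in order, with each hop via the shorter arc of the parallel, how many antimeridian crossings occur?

Leg 1: +146.006° → +51.058°, shortest Δλ = -94.948° (west) — does not cross 180°.
Leg 2: +51.058° → +23.963°, shortest Δλ = -27.095° (west) — does not cross 180°.
Leg 3: +23.963° → -5.324°, shortest Δλ = -29.287° (west) — does not cross 180°.
Total crossings: 0.

0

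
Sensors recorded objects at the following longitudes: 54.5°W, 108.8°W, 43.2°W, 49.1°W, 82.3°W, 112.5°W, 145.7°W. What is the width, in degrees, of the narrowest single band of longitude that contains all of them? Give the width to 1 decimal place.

Sort the longitudes: -145.7°, -112.5°, -108.8°, -82.3°, -54.5°, -49.1°, -43.2°.
Eastward gaps between consecutive values (wrapping around): 33.2°, 3.7°, 26.5°, 27.8°, 5.4°, 5.9°, 257.5°.
Largest gap = 257.5° ⇒ minimal covering band is its complement: 360° − 257.5° = 102.5°.
Band runs from -145.7° eastward to -43.2°.

102.5°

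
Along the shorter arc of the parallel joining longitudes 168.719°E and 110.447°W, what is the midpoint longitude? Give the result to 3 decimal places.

Signed shortest Δλ from +168.719° to -110.447° is +80.834°.
Midpoint longitude = +168.719° + (+80.834°)/2 = +168.719° + 40.417° = +209.136°.
Normalise into (−180°, 180°]: -150.864°.
(The naïve average (+168.719 + -110.447)/2 = 29.136° is on the wrong side of the globe.)

150.864°W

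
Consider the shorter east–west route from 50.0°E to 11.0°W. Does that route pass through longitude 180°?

No

Signed shortest Δλ = ((-11.0 − 50.0 + 180) mod 360) − 180 = -61.0°.
Going west by 61.0° from +50.0° reaches -11.0° without touching 180°.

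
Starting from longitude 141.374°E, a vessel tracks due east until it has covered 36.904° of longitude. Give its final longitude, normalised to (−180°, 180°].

178.278°E

Start at +141.374°; shift +36.904° → +178.278°.
+178.278° already lies in (−180°, 180°].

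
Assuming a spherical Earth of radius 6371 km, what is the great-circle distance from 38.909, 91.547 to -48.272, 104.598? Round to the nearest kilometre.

9779 km

Δλ = 104.598 − 91.547 = 13.051°.
Δφ = -48.272 − 38.909 = -87.181°.
a = sin²(Δφ/2) + cos φ₁ · cos φ₂ · sin²(Δλ/2) = 0.482099.
c = 2·atan2(√a, √(1−a)) = 1.53499 rad → d = 6371·c ≈ 9779.40 km.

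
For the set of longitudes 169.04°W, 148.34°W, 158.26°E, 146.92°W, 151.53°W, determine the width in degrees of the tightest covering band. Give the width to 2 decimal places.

Sort the longitudes: -169.04°, -151.53°, -148.34°, -146.92°, +158.26°.
Eastward gaps between consecutive values (wrapping around): 17.51°, 3.19°, 1.42°, 305.18°, 32.70°.
Largest gap = 305.18° ⇒ minimal covering band is its complement: 360° − 305.18° = 54.82°.
Band runs from +158.26° eastward to -146.92°, crossing the antimeridian.

54.82°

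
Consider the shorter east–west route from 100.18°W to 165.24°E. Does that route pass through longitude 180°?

Naïve |165.24 − -100.18| = 265.42° > 180°, so the shorter arc goes the other way round — across 180°.
Signed shortest Δλ = ((165.24 − -100.18 + 180) mod 360) − 180 = -94.58°.
Going west by 94.58° from -100.18° passes through 180° before reaching +165.24°.

Yes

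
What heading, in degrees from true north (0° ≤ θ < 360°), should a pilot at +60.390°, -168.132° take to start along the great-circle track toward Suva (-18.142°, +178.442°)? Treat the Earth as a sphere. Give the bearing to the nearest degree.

Δλ = 178.442 − -168.132 = 346.574°; wrapped into (−180°, 180°]: -13.426°.
θ = atan2( sin Δλ · cos φ₂ , cos φ₁ · sin φ₂ − sin φ₁ · cos φ₂ · cos Δλ )
  = atan2(-0.22065, -0.95746) = -167.023° → normalised to [0°, 360°): 192.977°.

193°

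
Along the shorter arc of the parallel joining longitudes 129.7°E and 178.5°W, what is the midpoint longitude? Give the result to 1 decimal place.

155.6°E

Signed shortest Δλ from +129.7° to -178.5° is +51.8°.
Midpoint longitude = +129.7° + (+51.8°)/2 = +129.7° + 25.9° = +155.6°.
(The naïve average (+129.7 + -178.5)/2 = -24.4° is on the wrong side of the globe.)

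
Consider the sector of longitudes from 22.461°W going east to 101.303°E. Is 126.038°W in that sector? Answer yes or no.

No

Band width going east from -22.461° to +101.303°: ((101.303 − -22.461) mod 360) = 123.764°.
Offset of -126.038° east of the west edge: ((-126.038 − -22.461) mod 360) = 256.423°.
256.423° > 123.764° ⇒ outside.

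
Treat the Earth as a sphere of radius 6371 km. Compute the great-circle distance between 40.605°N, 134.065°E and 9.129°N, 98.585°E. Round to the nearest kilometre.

4944 km

Δλ = 98.585 − 134.065 = -35.480°.
Δφ = 9.129 − 40.605 = -31.476°.
a = sin²(Δφ/2) + cos φ₁ · cos φ₂ · sin²(Δλ/2) = 0.143164.
c = 2·atan2(√a, √(1−a)) = 0.77607 rad → d = 6371·c ≈ 4944.34 km.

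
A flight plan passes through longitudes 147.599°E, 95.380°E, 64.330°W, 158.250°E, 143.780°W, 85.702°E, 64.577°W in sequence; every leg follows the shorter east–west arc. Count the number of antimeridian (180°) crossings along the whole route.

3

Leg 1: +147.599° → +95.380°, shortest Δλ = -52.219° (west) — does not cross 180°.
Leg 2: +95.380° → -64.330°, shortest Δλ = -159.71° (west) — does not cross 180°.
Leg 3: -64.330° → +158.250°, shortest Δλ = -137.42° (west) — crosses 180°.
Leg 4: +158.250° → -143.780°, shortest Δλ = 57.97° (east) — crosses 180°.
Leg 5: -143.780° → +85.702°, shortest Δλ = -130.518° (west) — crosses 180°.
Leg 6: +85.702° → -64.577°, shortest Δλ = -150.279° (west) — does not cross 180°.
Total crossings: 3.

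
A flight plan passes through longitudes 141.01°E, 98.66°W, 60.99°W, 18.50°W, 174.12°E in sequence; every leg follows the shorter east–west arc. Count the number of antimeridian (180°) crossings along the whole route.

2

Leg 1: +141.01° → -98.66°, shortest Δλ = 120.33° (east) — crosses 180°.
Leg 2: -98.66° → -60.99°, shortest Δλ = 37.67° (east) — does not cross 180°.
Leg 3: -60.99° → -18.50°, shortest Δλ = 42.49° (east) — does not cross 180°.
Leg 4: -18.50° → +174.12°, shortest Δλ = -167.38° (west) — crosses 180°.
Total crossings: 2.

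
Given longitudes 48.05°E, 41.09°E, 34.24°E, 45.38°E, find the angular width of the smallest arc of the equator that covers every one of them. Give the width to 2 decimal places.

13.81°

Sort the longitudes: +34.24°, +41.09°, +45.38°, +48.05°.
Eastward gaps between consecutive values (wrapping around): 6.85°, 4.29°, 2.67°, 346.19°.
Largest gap = 346.19° ⇒ minimal covering band is its complement: 360° − 346.19° = 13.81°.
Band runs from +34.24° eastward to +48.05°.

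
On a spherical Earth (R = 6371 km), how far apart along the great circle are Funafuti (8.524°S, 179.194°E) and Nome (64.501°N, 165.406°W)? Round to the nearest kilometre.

Δλ = -165.406 − 179.194 = -344.600°; wrapped into (−180°, 180°]: 15.400°.
Δφ = 64.501 − -8.524 = 73.025°.
a = sin²(Δφ/2) + cos φ₁ · cos φ₂ · sin²(Δλ/2) = 0.361666.
c = 2·atan2(√a, √(1−a)) = 1.29047 rad → d = 6371·c ≈ 8221.59 km.

8222 km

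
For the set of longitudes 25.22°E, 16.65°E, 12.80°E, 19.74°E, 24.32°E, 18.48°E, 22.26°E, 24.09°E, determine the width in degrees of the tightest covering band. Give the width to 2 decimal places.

Sort the longitudes: +12.80°, +16.65°, +18.48°, +19.74°, +22.26°, +24.09°, +24.32°, +25.22°.
Eastward gaps between consecutive values (wrapping around): 3.85°, 1.83°, 1.26°, 2.52°, 1.83°, 0.23°, 0.90°, 347.58°.
Largest gap = 347.58° ⇒ minimal covering band is its complement: 360° − 347.58° = 12.42°.
Band runs from +12.80° eastward to +25.22°.

12.42°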